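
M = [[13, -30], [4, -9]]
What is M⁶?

tr M = 4 and det M = 3, so the characteristic polynomial is λ² − (4)λ + (3) with roots 3 and 1.
Eigenvectors give P = [[3, -5], [1, -2]] with P⁻¹ = [[2, -5], [1, -3]], and M = P·diag(3, 1)·P⁻¹.
Then M⁶ = P·diag(729, 1)·P⁻¹ = [[2187, -5], [729, -2]] · [[2, -5], [1, -3]] = [[4369, -10920], [1456, -3639]].

[[4369, -10920], [1456, -3639]]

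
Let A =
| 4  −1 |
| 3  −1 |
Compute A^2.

[[13, −3], [9, −2]]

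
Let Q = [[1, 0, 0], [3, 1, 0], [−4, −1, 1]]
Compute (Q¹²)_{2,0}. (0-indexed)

−246

Q = I + N where N = [[0, 0, 0], [3, 0, 0], [−4, −1, 0]] is strictly lower-triangular, so N³ = 0.
(I + N)¹² = I + 12·N + 66·N² = [[1, 0, 0], [36, 1, 0], [−246, −12, 1]].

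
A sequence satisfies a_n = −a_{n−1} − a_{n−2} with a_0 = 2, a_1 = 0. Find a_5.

−2

With companion matrix A = [[−1, −1], [1, 0]], [a_n, a_{n−1}]ᵀ = A·[a_{n−1}, a_{n−2}]ᵀ, so [a_5, a_4]ᵀ = A⁴·[a_1, a_0]ᵀ.
A⁴ = [[−1, −1], [1, 0]], giving [a_5, a_4]ᵀ = [[−2], [0]].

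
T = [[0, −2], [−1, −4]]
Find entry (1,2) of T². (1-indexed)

8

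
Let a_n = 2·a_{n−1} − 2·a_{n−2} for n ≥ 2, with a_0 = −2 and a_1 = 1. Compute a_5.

−4

With companion matrix T = [[2, −2], [1, 0]], [a_n, a_{n−1}]ᵀ = T·[a_{n−1}, a_{n−2}]ᵀ, so [a_5, a_4]ᵀ = T⁴·[a_1, a_0]ᵀ.
T⁴ = [[−4, 0], [0, −4]], giving [a_5, a_4]ᵀ = [[−4], [8]].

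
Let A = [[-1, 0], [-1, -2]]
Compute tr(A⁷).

tr A = -3 and det A = 2, so the characteristic polynomial is λ² − (-3)λ + (2) with roots -1 and -2.
Eigenvectors give P = [[-1, 0], [1, 1]] with P⁻¹ = [[-1, 0], [1, 1]], and A = P·diag(-1, -2)·P⁻¹.
Then A⁷ = P·diag(-1, -128)·P⁻¹ = [[1, 0], [-1, -128]] · [[-1, 0], [1, 1]] = [[-1, 0], [-127, -128]].

-129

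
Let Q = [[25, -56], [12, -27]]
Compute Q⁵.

[[1465, -3416], [732, -1707]]

tr Q = -2 and det Q = -3, so the characteristic polynomial is λ² − (-2)λ + (-3) with roots 1 and -3.
Eigenvectors give P = [[7, 2], [3, 1]] with P⁻¹ = [[1, -2], [-3, 7]], and Q = P·diag(1, -3)·P⁻¹.
Then Q⁵ = P·diag(1, -243)·P⁻¹ = [[7, -486], [3, -243]] · [[1, -2], [-3, 7]] = [[1465, -3416], [732, -1707]].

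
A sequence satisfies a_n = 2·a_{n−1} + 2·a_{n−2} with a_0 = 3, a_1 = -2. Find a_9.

With companion matrix A = [[2, 2], [1, 0]], [a_n, a_{n−1}]ᵀ = A·[a_{n−1}, a_{n−2}]ᵀ, so [a_9, a_8]ᵀ = A^8·[a_1, a_0]ᵀ.
A^8 = [[2448, 1792], [896, 656]], giving [a_9, a_8]ᵀ = [[480], [176]].

480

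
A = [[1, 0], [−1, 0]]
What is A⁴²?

A² = A (a projection; rank 1, trace 1), so A⁴² = A.

[[1, 0], [−1, 0]]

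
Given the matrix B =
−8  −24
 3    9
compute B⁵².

[[−8, −24], [3, 9]]

B² = B (a projection; rank 1, trace 1), so B⁵² = B.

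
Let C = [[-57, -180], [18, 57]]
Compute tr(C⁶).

1458

tr C = 0 and det C = -9, so the characteristic polynomial is λ² − (0)λ + (-9) with roots 3 and -3.
Eigenvectors give P = [[-3, 10], [1, -3]] with P⁻¹ = [[3, 10], [1, 3]], and C = P·diag(3, -3)·P⁻¹.
Then C⁶ = P·diag(729, 729)·P⁻¹ = [[-2187, 7290], [729, -2187]] · [[3, 10], [1, 3]] = [[729, 0], [0, 729]].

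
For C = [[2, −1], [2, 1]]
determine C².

[[2, −3], [6, −1]]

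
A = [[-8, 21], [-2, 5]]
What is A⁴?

tr A = -3 and det A = 2, so the characteristic polynomial is λ² − (-3)λ + (2) with roots -2 and -1.
Eigenvectors give P = [[7, 3], [2, 1]] with P⁻¹ = [[1, -3], [-2, 7]], and A = P·diag(-2, -1)·P⁻¹.
Then A⁴ = P·diag(16, 1)·P⁻¹ = [[112, 3], [32, 1]] · [[1, -3], [-2, 7]] = [[106, -315], [30, -89]].

[[106, -315], [30, -89]]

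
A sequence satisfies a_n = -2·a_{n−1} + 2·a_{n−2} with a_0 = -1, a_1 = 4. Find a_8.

With companion matrix A = [[-2, 2], [1, 0]], [a_n, a_{n−1}]ᵀ = A·[a_{n−1}, a_{n−2}]ᵀ, so [a_8, a_7]ᵀ = A⁷·[a_1, a_0]ᵀ.
A⁷ = [[-896, 656], [328, -240]], giving [a_8, a_7]ᵀ = [[-4240], [1552]].

-4240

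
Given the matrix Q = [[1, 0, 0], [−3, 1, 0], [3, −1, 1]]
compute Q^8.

[[1, 0, 0], [−24, 1, 0], [108, −8, 1]]

Q = I + N where N = [[0, 0, 0], [−3, 0, 0], [3, −1, 0]] is strictly lower-triangular, so N^3 = 0.
(I + N)^8 = I + 8·N + 28·N^2 = [[1, 0, 0], [−24, 1, 0], [108, −8, 1]].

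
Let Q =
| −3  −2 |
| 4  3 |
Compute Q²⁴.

Q² = I (check: tr Q = 0 and det Q = −1), so Q²⁴ = I since 24 is even.

[[1, 0], [0, 1]]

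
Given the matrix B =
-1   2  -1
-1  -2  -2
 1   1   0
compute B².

[[-2, -7, -3], [1, 0, 5], [-2, 0, -3]]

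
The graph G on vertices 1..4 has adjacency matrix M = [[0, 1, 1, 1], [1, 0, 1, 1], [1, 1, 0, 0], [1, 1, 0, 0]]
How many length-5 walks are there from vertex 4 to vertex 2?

29

The number of length-5 walks from vertex 4 to vertex 2 is entry (4,2) of M^5, where M is the adjacency matrix.
M^2 = [[3, 2, 1, 1], [2, 3, 1, 1], [1, 1, 2, 2], [1, 1, 2, 2]]
M^3 = [[4, 5, 5, 5], [5, 4, 5, 5], [5, 5, 2, 2], [5, 5, 2, 2]]
M^4 = [[15, 14, 9, 9], [14, 15, 9, 9], [9, 9, 10, 10], [9, 9, 10, 10]]
M^5 = [[32, 33, 29, 29], [33, 32, 29, 29], [29, 29, 18, 18], [29, 29, 18, 18]]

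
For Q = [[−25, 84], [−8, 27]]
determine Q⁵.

tr Q = 2 and det Q = −3, so the characteristic polynomial is λ² − (2)λ + (−3) with roots −1 and 3.
Eigenvectors give P = [[7, 3], [2, 1]] with P⁻¹ = [[1, −3], [−2, 7]], and Q = P·diag(−1, 3)·P⁻¹.
Then Q⁵ = P·diag(−1, 243)·P⁻¹ = [[−7, 729], [−2, 243]] · [[1, −3], [−2, 7]] = [[−1465, 5124], [−488, 1707]].

[[−1465, 5124], [−488, 1707]]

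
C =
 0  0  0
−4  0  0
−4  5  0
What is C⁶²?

[[0, 0, 0], [0, 0, 0], [0, 0, 0]]

C is strictly triangular, hence nilpotent: C³ = 0, so C⁶² = 0.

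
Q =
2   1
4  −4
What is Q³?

Q² = [[8, −2], [−8, 20]]
Q³ = [[8, 16], [64, −88]]

[[8, 16], [64, −88]]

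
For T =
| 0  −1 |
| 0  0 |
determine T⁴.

[[0, 0], [0, 0]]

T is strictly triangular, hence nilpotent: T² = 0, so T⁴ = 0.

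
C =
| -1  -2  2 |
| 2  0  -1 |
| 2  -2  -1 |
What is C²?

[[1, -2, -2], [-4, -2, 5], [-8, -2, 7]]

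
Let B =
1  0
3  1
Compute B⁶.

B = I + N where N = [[0, 0], [3, 0]] is strictly lower-triangular, so N² = 0.
(I + N)⁶ = I + 6·N = [[1, 0], [18, 1]].

[[1, 0], [18, 1]]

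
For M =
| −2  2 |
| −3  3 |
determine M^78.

[[−2, 2], [−3, 3]]

M² = M (a projection; rank 1, trace 1), so M^78 = M.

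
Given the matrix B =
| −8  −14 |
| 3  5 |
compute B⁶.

[[442, 882], [−189, −377]]

tr B = −3 and det B = 2, so the characteristic polynomial is λ² − (−3)λ + (2) with roots −2 and −1.
Eigenvectors give P = [[7, 2], [−3, −1]] with P⁻¹ = [[1, 2], [−3, −7]], and B = P·diag(−2, −1)·P⁻¹.
Then B⁶ = P·diag(64, 1)·P⁻¹ = [[448, 2], [−192, −1]] · [[1, 2], [−3, −7]] = [[442, 882], [−189, −377]].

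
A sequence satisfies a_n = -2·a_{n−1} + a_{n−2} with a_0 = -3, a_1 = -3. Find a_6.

123

With companion matrix B = [[-2, 1], [1, 0]], [a_n, a_{n−1}]ᵀ = B·[a_{n−1}, a_{n−2}]ᵀ, so [a_6, a_5]ᵀ = B^5·[a_1, a_0]ᵀ.
B^5 = [[-70, 29], [29, -12]], giving [a_6, a_5]ᵀ = [[123], [-51]].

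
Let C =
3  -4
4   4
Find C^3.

C^2 = [[-7, -28], [28, 0]]
C^3 = [[-133, -84], [84, -112]]

[[-133, -84], [84, -112]]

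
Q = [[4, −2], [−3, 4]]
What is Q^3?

Q^2 = [[22, −16], [−24, 22]]
Q^3 = [[136, −108], [−162, 136]]

[[136, −108], [−162, 136]]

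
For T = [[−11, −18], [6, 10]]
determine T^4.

[[61, 90], [−30, −44]]

tr T = −1 and det T = −2, so the characteristic polynomial is λ² − (−1)λ + (−2) with roots 1 and −2.
Eigenvectors give P = [[−3, −2], [2, 1]] with P⁻¹ = [[1, 2], [−2, −3]], and T = P·diag(1, −2)·P⁻¹.
Then T^4 = P·diag(1, 16)·P⁻¹ = [[−3, −32], [2, 16]] · [[1, 2], [−2, −3]] = [[61, 90], [−30, −44]].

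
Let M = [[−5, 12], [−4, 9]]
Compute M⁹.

tr M = 4 and det M = 3, so the characteristic polynomial is λ² − (4)λ + (3) with roots 1 and 3.
Eigenvectors give P = [[2, −3], [1, −2]] with P⁻¹ = [[2, −3], [1, −2]], and M = P·diag(1, 3)·P⁻¹.
Then M⁹ = P·diag(1, 19683)·P⁻¹ = [[2, −59049], [1, −39366]] · [[2, −3], [1, −2]] = [[−59045, 118092], [−39364, 78729]].

[[−59045, 118092], [−39364, 78729]]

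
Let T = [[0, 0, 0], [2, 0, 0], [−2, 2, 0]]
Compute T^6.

[[0, 0, 0], [0, 0, 0], [0, 0, 0]]

T is strictly triangular, hence nilpotent: T^3 = 0, so T^6 = 0.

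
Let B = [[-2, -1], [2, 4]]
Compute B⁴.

[[-4, -32], [64, 188]]

B² = [[2, -2], [4, 14]]
B³ = [[-8, -10], [20, 52]]
B⁴ = [[-4, -32], [64, 188]]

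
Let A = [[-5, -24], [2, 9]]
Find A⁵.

[[-725, -2904], [242, 969]]

tr A = 4 and det A = 3, so the characteristic polynomial is λ² − (4)λ + (3) with roots 3 and 1.
Eigenvectors give P = [[-3, 4], [1, -1]] with P⁻¹ = [[1, 4], [1, 3]], and A = P·diag(3, 1)·P⁻¹.
Then A⁵ = P·diag(243, 1)·P⁻¹ = [[-729, 4], [243, -1]] · [[1, 4], [1, 3]] = [[-725, -2904], [242, 969]].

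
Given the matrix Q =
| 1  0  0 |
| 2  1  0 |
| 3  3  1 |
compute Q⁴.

Q = I + N where N = [[0, 0, 0], [2, 0, 0], [3, 3, 0]] is strictly lower-triangular, so N³ = 0.
(I + N)⁴ = I + 4·N + 6·N² = [[1, 0, 0], [8, 1, 0], [48, 12, 1]].

[[1, 0, 0], [8, 1, 0], [48, 12, 1]]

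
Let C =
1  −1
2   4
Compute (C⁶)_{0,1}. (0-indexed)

−665

tr C = 5 and det C = 6, so the characteristic polynomial is λ² − (5)λ + (6) with roots 2 and 3.
Eigenvectors give P = [[1, −1], [−1, 2]] with P⁻¹ = [[2, 1], [1, 1]], and C = P·diag(2, 3)·P⁻¹.
Then C⁶ = P·diag(64, 729)·P⁻¹ = [[64, −729], [−64, 1458]] · [[2, 1], [1, 1]] = [[−601, −665], [1330, 1394]].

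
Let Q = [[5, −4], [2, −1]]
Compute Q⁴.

[[161, −160], [80, −79]]

tr Q = 4 and det Q = 3, so the characteristic polynomial is λ² − (4)λ + (3) with roots 3 and 1.
Eigenvectors give P = [[−2, −1], [−1, −1]] with P⁻¹ = [[−1, 1], [1, −2]], and Q = P·diag(3, 1)·P⁻¹.
Then Q⁴ = P·diag(81, 1)·P⁻¹ = [[−162, −1], [−81, −1]] · [[−1, 1], [1, −2]] = [[161, −160], [80, −79]].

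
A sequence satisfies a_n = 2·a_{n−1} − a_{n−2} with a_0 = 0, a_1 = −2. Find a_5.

With companion matrix Q = [[2, −1], [1, 0]], [a_n, a_{n−1}]ᵀ = Q·[a_{n−1}, a_{n−2}]ᵀ, so [a_5, a_4]ᵀ = Q⁴·[a_1, a_0]ᵀ.
Q⁴ = [[5, −4], [4, −3]], giving [a_5, a_4]ᵀ = [[−10], [−8]].

−10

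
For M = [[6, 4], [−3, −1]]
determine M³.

tr M = 5 and det M = 6, so the characteristic polynomial is λ² − (5)λ + (6) with roots 3 and 2.
Eigenvectors give P = [[4, −1], [−3, 1]] with P⁻¹ = [[1, 1], [3, 4]], and M = P·diag(3, 2)·P⁻¹.
Then M³ = P·diag(27, 8)·P⁻¹ = [[108, −8], [−81, 8]] · [[1, 1], [3, 4]] = [[84, 76], [−57, −49]].

[[84, 76], [−57, −49]]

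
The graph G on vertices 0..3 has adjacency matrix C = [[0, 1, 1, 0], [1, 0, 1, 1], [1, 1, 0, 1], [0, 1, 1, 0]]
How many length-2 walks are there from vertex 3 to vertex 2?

The number of length-2 walks from vertex 3 to vertex 2 is entry (3,2) of C^2, where C is the adjacency matrix.
C^2 = [[2, 1, 1, 2], [1, 3, 2, 1], [1, 2, 3, 1], [2, 1, 1, 2]]

1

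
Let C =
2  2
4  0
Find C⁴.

[[176, 80], [160, 96]]

C² = [[12, 4], [8, 8]]
C³ = [[40, 24], [48, 16]]
C⁴ = [[176, 80], [160, 96]]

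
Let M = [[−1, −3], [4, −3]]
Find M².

[[−11, 12], [−16, −3]]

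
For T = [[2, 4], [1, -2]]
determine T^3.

[[16, 32], [8, -16]]

T^2 = [[8, 0], [0, 8]]
T^3 = [[16, 32], [8, -16]]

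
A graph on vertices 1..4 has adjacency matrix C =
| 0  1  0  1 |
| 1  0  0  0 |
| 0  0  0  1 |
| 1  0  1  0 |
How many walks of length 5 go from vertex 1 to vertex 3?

0

The number of length-5 walks from vertex 1 to vertex 3 is entry (1,3) of C⁵, where C is the adjacency matrix.
C² = [[2, 0, 1, 0], [0, 1, 0, 1], [1, 0, 1, 0], [0, 1, 0, 2]]
C³ = [[0, 2, 0, 3], [2, 0, 1, 0], [0, 1, 0, 2], [3, 0, 2, 0]]
C⁴ = [[5, 0, 3, 0], [0, 2, 0, 3], [3, 0, 2, 0], [0, 3, 0, 5]]
C⁵ = [[0, 5, 0, 8], [5, 0, 3, 0], [0, 3, 0, 5], [8, 0, 5, 0]]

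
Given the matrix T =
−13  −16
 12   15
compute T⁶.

[[−2183, −2912], [2184, 2913]]

tr T = 2 and det T = −3, so the characteristic polynomial is λ² − (2)λ + (−3) with roots 3 and −1.
Eigenvectors give P = [[−1, 4], [1, −3]] with P⁻¹ = [[3, 4], [1, 1]], and T = P·diag(3, −1)·P⁻¹.
Then T⁶ = P·diag(729, 1)·P⁻¹ = [[−729, 4], [729, −3]] · [[3, 4], [1, 1]] = [[−2183, −2912], [2184, 2913]].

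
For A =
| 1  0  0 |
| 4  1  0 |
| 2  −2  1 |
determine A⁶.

[[1, 0, 0], [24, 1, 0], [−108, −12, 1]]

A = I + N where N = [[0, 0, 0], [4, 0, 0], [2, −2, 0]] is strictly lower-triangular, so N³ = 0.
(I + N)⁶ = I + 6·N + 15·N² = [[1, 0, 0], [24, 1, 0], [−108, −12, 1]].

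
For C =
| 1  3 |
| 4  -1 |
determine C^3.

[[13, 39], [52, -13]]

C^2 = [[13, 0], [0, 13]]
C^3 = [[13, 39], [52, -13]]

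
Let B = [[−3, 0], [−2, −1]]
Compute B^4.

B^2 = [[9, 0], [8, 1]]
B^3 = [[−27, 0], [−26, −1]]
B^4 = [[81, 0], [80, 1]]

[[81, 0], [80, 1]]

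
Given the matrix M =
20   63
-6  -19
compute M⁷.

tr M = 1 and det M = -2, so the characteristic polynomial is λ² − (1)λ + (-2) with roots 2 and -1.
Eigenvectors give P = [[-7, -3], [2, 1]] with P⁻¹ = [[-1, -3], [2, 7]], and M = P·diag(2, -1)·P⁻¹.
Then M⁷ = P·diag(128, -1)·P⁻¹ = [[-896, 3], [256, -1]] · [[-1, -3], [2, 7]] = [[902, 2709], [-258, -775]].

[[902, 2709], [-258, -775]]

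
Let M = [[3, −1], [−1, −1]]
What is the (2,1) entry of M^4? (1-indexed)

M^2 = [[10, −2], [−2, 2]]
M^3 = [[32, −8], [−8, 0]]
M^4 = [[104, −24], [−24, 8]]

−24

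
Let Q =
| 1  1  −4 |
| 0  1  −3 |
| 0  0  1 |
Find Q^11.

[[1, 11, −209], [0, 1, −33], [0, 0, 1]]

Q = I + N where N = [[0, 1, −4], [0, 0, −3], [0, 0, 0]] is strictly upper-triangular, so N^3 = 0.
(I + N)^11 = I + 11·N + 55·N^2 = [[1, 11, −209], [0, 1, −33], [0, 0, 1]].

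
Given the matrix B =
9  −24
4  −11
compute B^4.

tr B = −2 and det B = −3, so the characteristic polynomial is λ² − (−2)λ + (−3) with roots −3 and 1.
Eigenvectors give P = [[−2, 3], [−1, 1]] with P⁻¹ = [[1, −3], [1, −2]], and B = P·diag(−3, 1)·P⁻¹.
Then B^4 = P·diag(81, 1)·P⁻¹ = [[−162, 3], [−81, 1]] · [[1, −3], [1, −2]] = [[−159, 480], [−80, 241]].

[[−159, 480], [−80, 241]]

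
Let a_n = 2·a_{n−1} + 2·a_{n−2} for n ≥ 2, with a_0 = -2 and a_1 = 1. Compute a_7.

-152

With companion matrix M = [[2, 2], [1, 0]], [a_n, a_{n−1}]ᵀ = M·[a_{n−1}, a_{n−2}]ᵀ, so [a_7, a_6]ᵀ = M⁶·[a_1, a_0]ᵀ.
M⁶ = [[328, 240], [120, 88]], giving [a_7, a_6]ᵀ = [[-152], [-56]].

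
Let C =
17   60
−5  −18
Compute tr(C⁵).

−211

tr C = −1 and det C = −6, so the characteristic polynomial is λ² − (−1)λ + (−6) with roots −3 and 2.
Eigenvectors give P = [[3, −4], [−1, 1]] with P⁻¹ = [[−1, −4], [−1, −3]], and C = P·diag(−3, 2)·P⁻¹.
Then C⁵ = P·diag(−243, 32)·P⁻¹ = [[−729, −128], [243, 32]] · [[−1, −4], [−1, −3]] = [[857, 3300], [−275, −1068]].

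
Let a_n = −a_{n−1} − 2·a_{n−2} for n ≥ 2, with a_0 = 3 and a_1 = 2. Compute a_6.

With companion matrix T = [[−1, −2], [1, 0]], [a_n, a_{n−1}]ᵀ = T·[a_{n−1}, a_{n−2}]ᵀ, so [a_6, a_5]ᵀ = T^5·[a_1, a_0]ᵀ.
T^5 = [[−5, 2], [−1, −6]], giving [a_6, a_5]ᵀ = [[−4], [−20]].

−4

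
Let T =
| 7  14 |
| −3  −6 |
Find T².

T² = T (a projection; rank 1, trace 1), so T² = T.

[[7, 14], [−3, −6]]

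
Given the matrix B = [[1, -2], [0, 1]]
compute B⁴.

[[1, -8], [0, 1]]

B = I + N where N = [[0, -2], [0, 0]] is strictly upper-triangular, so N² = 0.
(I + N)⁴ = I + 4·N = [[1, -8], [0, 1]].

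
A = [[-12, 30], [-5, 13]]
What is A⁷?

[[-4758, 13890], [-2315, 6817]]

tr A = 1 and det A = -6, so the characteristic polynomial is λ² − (1)λ + (-6) with roots -2 and 3.
Eigenvectors give P = [[-3, 2], [-1, 1]] with P⁻¹ = [[-1, 2], [-1, 3]], and A = P·diag(-2, 3)·P⁻¹.
Then A⁷ = P·diag(-128, 2187)·P⁻¹ = [[384, 4374], [128, 2187]] · [[-1, 2], [-1, 3]] = [[-4758, 13890], [-2315, 6817]].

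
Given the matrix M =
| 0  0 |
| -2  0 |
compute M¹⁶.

[[0, 0], [0, 0]]

M is strictly triangular, hence nilpotent: M² = 0, so M¹⁶ = 0.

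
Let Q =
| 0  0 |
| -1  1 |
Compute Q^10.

Q² = Q (a projection; rank 1, trace 1), so Q^10 = Q.

[[0, 0], [-1, 1]]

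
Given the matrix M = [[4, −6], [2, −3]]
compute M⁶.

[[4, −6], [2, −3]]

M² = M (a projection; rank 1, trace 1), so M⁶ = M.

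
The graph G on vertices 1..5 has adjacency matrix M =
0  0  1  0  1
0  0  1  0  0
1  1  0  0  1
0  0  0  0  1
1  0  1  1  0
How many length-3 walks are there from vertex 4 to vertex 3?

1

The number of length-3 walks from vertex 4 to vertex 3 is entry (4,3) of M^3, where M is the adjacency matrix.
M^2 = [[2, 1, 1, 1, 1], [1, 1, 0, 0, 1], [1, 0, 3, 1, 1], [1, 0, 1, 1, 0], [1, 1, 1, 0, 3]]
M^3 = [[2, 1, 4, 1, 4], [1, 0, 3, 1, 1], [4, 3, 2, 1, 5], [1, 1, 1, 0, 3], [4, 1, 5, 3, 2]]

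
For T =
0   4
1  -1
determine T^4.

[[20, -36], [-9, 29]]

T^2 = [[4, -4], [-1, 5]]
T^3 = [[-4, 20], [5, -9]]
T^4 = [[20, -36], [-9, 29]]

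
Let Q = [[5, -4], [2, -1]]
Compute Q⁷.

tr Q = 4 and det Q = 3, so the characteristic polynomial is λ² − (4)λ + (3) with roots 3 and 1.
Eigenvectors give P = [[-2, -1], [-1, -1]] with P⁻¹ = [[-1, 1], [1, -2]], and Q = P·diag(3, 1)·P⁻¹.
Then Q⁷ = P·diag(2187, 1)·P⁻¹ = [[-4374, -1], [-2187, -1]] · [[-1, 1], [1, -2]] = [[4373, -4372], [2186, -2185]].

[[4373, -4372], [2186, -2185]]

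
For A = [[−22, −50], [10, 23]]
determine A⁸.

[[−24964, −63050], [12610, 31781]]

tr A = 1 and det A = −6, so the characteristic polynomial is λ² − (1)λ + (−6) with roots 3 and −2.
Eigenvectors give P = [[−2, 5], [1, −2]] with P⁻¹ = [[2, 5], [1, 2]], and A = P·diag(3, −2)·P⁻¹.
Then A⁸ = P·diag(6561, 256)·P⁻¹ = [[−13122, 1280], [6561, −512]] · [[2, 5], [1, 2]] = [[−24964, −63050], [12610, 31781]].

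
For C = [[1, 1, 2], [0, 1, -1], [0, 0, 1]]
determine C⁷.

C = I + N where N = [[0, 1, 2], [0, 0, -1], [0, 0, 0]] is strictly upper-triangular, so N³ = 0.
(I + N)⁷ = I + 7·N + 21·N² = [[1, 7, -7], [0, 1, -7], [0, 0, 1]].

[[1, 7, -7], [0, 1, -7], [0, 0, 1]]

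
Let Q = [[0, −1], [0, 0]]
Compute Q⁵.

Q is strictly triangular, hence nilpotent: Q² = 0, so Q⁵ = 0.

[[0, 0], [0, 0]]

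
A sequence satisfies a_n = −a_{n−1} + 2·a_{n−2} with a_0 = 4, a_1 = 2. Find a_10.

686

With companion matrix T = [[−1, 2], [1, 0]], [a_n, a_{n−1}]ᵀ = T·[a_{n−1}, a_{n−2}]ᵀ, so [a_10, a_9]ᵀ = T⁹·[a_1, a_0]ᵀ.
T⁹ = [[−341, 342], [171, −170]], giving [a_10, a_9]ᵀ = [[686], [−338]].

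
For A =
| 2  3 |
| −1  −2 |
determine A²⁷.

[[2, 3], [−1, −2]]

A² = I (check: tr A = 0 and det A = −1), so A²⁷ = A since 27 is odd.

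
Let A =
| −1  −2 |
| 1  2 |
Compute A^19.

A² = A (a projection; rank 1, trace 1), so A^19 = A.

[[−1, −2], [1, 2]]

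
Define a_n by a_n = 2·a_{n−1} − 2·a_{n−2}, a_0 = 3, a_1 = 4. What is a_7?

With companion matrix M = [[2, −2], [1, 0]], [a_n, a_{n−1}]ᵀ = M·[a_{n−1}, a_{n−2}]ᵀ, so [a_7, a_6]ᵀ = M⁶·[a_1, a_0]ᵀ.
M⁶ = [[−8, 16], [−8, 8]], giving [a_7, a_6]ᵀ = [[16], [−8]].

16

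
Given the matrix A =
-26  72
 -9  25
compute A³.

tr A = -1 and det A = -2, so the characteristic polynomial is λ² − (-1)λ + (-2) with roots -2 and 1.
Eigenvectors give P = [[3, 8], [1, 3]] with P⁻¹ = [[3, -8], [-1, 3]], and A = P·diag(-2, 1)·P⁻¹.
Then A³ = P·diag(-8, 1)·P⁻¹ = [[-24, 8], [-8, 3]] · [[3, -8], [-1, 3]] = [[-80, 216], [-27, 73]].

[[-80, 216], [-27, 73]]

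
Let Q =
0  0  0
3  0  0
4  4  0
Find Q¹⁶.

[[0, 0, 0], [0, 0, 0], [0, 0, 0]]

Q is strictly triangular, hence nilpotent: Q³ = 0, so Q¹⁶ = 0.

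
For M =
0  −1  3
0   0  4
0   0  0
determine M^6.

M is strictly triangular, hence nilpotent: M^3 = 0, so M^6 = 0.

[[0, 0, 0], [0, 0, 0], [0, 0, 0]]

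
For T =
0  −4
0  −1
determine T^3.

T^2 = [[0, 4], [0, 1]]
T^3 = [[0, −4], [0, −1]]

[[0, −4], [0, −1]]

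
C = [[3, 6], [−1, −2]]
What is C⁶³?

C² = C (a projection; rank 1, trace 1), so C⁶³ = C.

[[3, 6], [−1, −2]]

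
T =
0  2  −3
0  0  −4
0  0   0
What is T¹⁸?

T is strictly triangular, hence nilpotent: T³ = 0, so T¹⁸ = 0.

[[0, 0, 0], [0, 0, 0], [0, 0, 0]]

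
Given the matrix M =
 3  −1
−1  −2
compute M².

[[10, −1], [−1, 5]]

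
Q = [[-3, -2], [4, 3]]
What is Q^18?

[[1, 0], [0, 1]]

Q² = I (check: tr Q = 0 and det Q = -1), so Q^18 = I since 18 is even.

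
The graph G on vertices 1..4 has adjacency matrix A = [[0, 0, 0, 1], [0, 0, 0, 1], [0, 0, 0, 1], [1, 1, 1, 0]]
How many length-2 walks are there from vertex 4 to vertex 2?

0

The number of length-2 walks from vertex 4 to vertex 2 is entry (4,2) of A^2, where A is the adjacency matrix.
A^2 = [[1, 1, 1, 0], [1, 1, 1, 0], [1, 1, 1, 0], [0, 0, 0, 3]]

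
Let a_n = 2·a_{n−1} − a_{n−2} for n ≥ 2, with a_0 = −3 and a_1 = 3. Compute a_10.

57

With companion matrix M = [[2, −1], [1, 0]], [a_n, a_{n−1}]ᵀ = M·[a_{n−1}, a_{n−2}]ᵀ, so [a_10, a_9]ᵀ = M⁹·[a_1, a_0]ᵀ.
M⁹ = [[10, −9], [9, −8]], giving [a_10, a_9]ᵀ = [[57], [51]].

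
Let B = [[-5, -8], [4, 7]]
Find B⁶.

[[-727, -1456], [728, 1457]]

tr B = 2 and det B = -3, so the characteristic polynomial is λ² − (2)λ + (-3) with roots -1 and 3.
Eigenvectors give P = [[-2, -1], [1, 1]] with P⁻¹ = [[-1, -1], [1, 2]], and B = P·diag(-1, 3)·P⁻¹.
Then B⁶ = P·diag(1, 729)·P⁻¹ = [[-2, -729], [1, 729]] · [[-1, -1], [1, 2]] = [[-727, -1456], [728, 1457]].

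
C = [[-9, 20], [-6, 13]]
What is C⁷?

[[-10929, 21860], [-6558, 13117]]

tr C = 4 and det C = 3, so the characteristic polynomial is λ² − (4)λ + (3) with roots 3 and 1.
Eigenvectors give P = [[-5, 2], [-3, 1]] with P⁻¹ = [[1, -2], [3, -5]], and C = P·diag(3, 1)·P⁻¹.
Then C⁷ = P·diag(2187, 1)·P⁻¹ = [[-10935, 2], [-6561, 1]] · [[1, -2], [3, -5]] = [[-10929, 21860], [-6558, 13117]].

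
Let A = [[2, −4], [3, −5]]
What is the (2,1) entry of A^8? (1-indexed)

tr A = −3 and det A = 2, so the characteristic polynomial is λ² − (−3)λ + (2) with roots −2 and −1.
Eigenvectors give P = [[1, 4], [1, 3]] with P⁻¹ = [[−3, 4], [1, −1]], and A = P·diag(−2, −1)·P⁻¹.
Then A^8 = P·diag(256, 1)·P⁻¹ = [[256, 4], [256, 3]] · [[−3, 4], [1, −1]] = [[−764, 1020], [−765, 1021]].

−765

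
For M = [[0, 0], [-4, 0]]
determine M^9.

M is strictly triangular, hence nilpotent: M^2 = 0, so M^9 = 0.

[[0, 0], [0, 0]]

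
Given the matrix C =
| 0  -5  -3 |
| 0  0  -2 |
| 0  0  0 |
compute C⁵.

C is strictly triangular, hence nilpotent: C³ = 0, so C⁵ = 0.

[[0, 0, 0], [0, 0, 0], [0, 0, 0]]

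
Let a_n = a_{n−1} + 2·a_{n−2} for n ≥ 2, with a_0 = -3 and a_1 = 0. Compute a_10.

-1026

With companion matrix B = [[1, 2], [1, 0]], [a_n, a_{n−1}]ᵀ = B·[a_{n−1}, a_{n−2}]ᵀ, so [a_10, a_9]ᵀ = B⁹·[a_1, a_0]ᵀ.
B⁹ = [[341, 342], [171, 170]], giving [a_10, a_9]ᵀ = [[-1026], [-510]].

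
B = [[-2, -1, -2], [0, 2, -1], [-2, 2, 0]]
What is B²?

[[8, -4, 5], [2, 2, -2], [4, 6, 2]]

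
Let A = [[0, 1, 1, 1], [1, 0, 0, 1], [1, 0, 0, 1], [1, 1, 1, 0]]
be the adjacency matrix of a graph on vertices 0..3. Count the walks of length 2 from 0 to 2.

1

The number of length-2 walks from vertex 0 to vertex 2 is entry (0,2) of A^2, where A is the adjacency matrix.
A^2 = [[3, 1, 1, 2], [1, 2, 2, 1], [1, 2, 2, 1], [2, 1, 1, 3]]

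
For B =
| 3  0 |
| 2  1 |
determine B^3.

[[27, 0], [26, 1]]

tr B = 4 and det B = 3, so the characteristic polynomial is λ² − (4)λ + (3) with roots 1 and 3.
Eigenvectors give P = [[0, 1], [−1, 1]] with P⁻¹ = [[1, −1], [1, 0]], and B = P·diag(1, 3)·P⁻¹.
Then B^3 = P·diag(1, 27)·P⁻¹ = [[0, 27], [−1, 27]] · [[1, −1], [1, 0]] = [[27, 0], [26, 1]].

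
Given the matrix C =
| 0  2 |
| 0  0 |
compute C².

C is strictly triangular, hence nilpotent: C² = 0, so C² = 0.

[[0, 0], [0, 0]]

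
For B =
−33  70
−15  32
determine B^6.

tr B = −1 and det B = −6, so the characteristic polynomial is λ² − (−1)λ + (−6) with roots 2 and −3.
Eigenvectors give P = [[−2, 7], [−1, 3]] with P⁻¹ = [[3, −7], [1, −2]], and B = P·diag(2, −3)·P⁻¹.
Then B^6 = P·diag(64, 729)·P⁻¹ = [[−128, 5103], [−64, 2187]] · [[3, −7], [1, −2]] = [[4719, −9310], [1995, −3926]].

[[4719, −9310], [1995, −3926]]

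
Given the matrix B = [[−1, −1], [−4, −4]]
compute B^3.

[[−25, −25], [−100, −100]]

B^2 = [[5, 5], [20, 20]]
B^3 = [[−25, −25], [−100, −100]]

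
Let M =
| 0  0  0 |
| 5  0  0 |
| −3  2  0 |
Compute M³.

[[0, 0, 0], [0, 0, 0], [0, 0, 0]]

M is strictly triangular, hence nilpotent: M³ = 0, so M³ = 0.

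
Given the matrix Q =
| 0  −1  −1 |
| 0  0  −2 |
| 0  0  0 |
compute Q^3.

[[0, 0, 0], [0, 0, 0], [0, 0, 0]]

Q is strictly triangular, hence nilpotent: Q^3 = 0, so Q^3 = 0.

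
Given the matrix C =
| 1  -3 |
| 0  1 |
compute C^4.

C = I + N where N = [[0, -3], [0, 0]] is strictly upper-triangular, so N^2 = 0.
(I + N)^4 = I + 4·N = [[1, -12], [0, 1]].

[[1, -12], [0, 1]]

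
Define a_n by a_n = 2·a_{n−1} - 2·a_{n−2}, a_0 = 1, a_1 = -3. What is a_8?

16

With companion matrix A = [[2, -2], [1, 0]], [a_n, a_{n−1}]ᵀ = A·[a_{n−1}, a_{n−2}]ᵀ, so [a_8, a_7]ᵀ = A⁷·[a_1, a_0]ᵀ.
A⁷ = [[0, 16], [-8, 16]], giving [a_8, a_7]ᵀ = [[16], [40]].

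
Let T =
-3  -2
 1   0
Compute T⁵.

[[-63, -62], [31, 30]]

tr T = -3 and det T = 2, so the characteristic polynomial is λ² − (-3)λ + (2) with roots -1 and -2.
Eigenvectors give P = [[1, 2], [-1, -1]] with P⁻¹ = [[-1, -2], [1, 1]], and T = P·diag(-1, -2)·P⁻¹.
Then T⁵ = P·diag(-1, -32)·P⁻¹ = [[-1, -64], [1, 32]] · [[-1, -2], [1, 1]] = [[-63, -62], [31, 30]].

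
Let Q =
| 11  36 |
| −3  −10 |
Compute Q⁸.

[[1021, 3060], [−255, −764]]

tr Q = 1 and det Q = −2, so the characteristic polynomial is λ² − (1)λ + (−2) with roots −1 and 2.
Eigenvectors give P = [[3, −4], [−1, 1]] with P⁻¹ = [[−1, −4], [−1, −3]], and Q = P·diag(−1, 2)·P⁻¹.
Then Q⁸ = P·diag(1, 256)·P⁻¹ = [[3, −1024], [−1, 256]] · [[−1, −4], [−1, −3]] = [[1021, 3060], [−255, −764]].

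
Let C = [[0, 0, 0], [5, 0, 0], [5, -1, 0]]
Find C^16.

[[0, 0, 0], [0, 0, 0], [0, 0, 0]]

C is strictly triangular, hence nilpotent: C^3 = 0, so C^16 = 0.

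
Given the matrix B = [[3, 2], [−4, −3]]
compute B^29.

B² = I (check: tr B = 0 and det B = −1), so B^29 = B since 29 is odd.

[[3, 2], [−4, −3]]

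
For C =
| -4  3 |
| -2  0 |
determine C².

[[10, -12], [8, -6]]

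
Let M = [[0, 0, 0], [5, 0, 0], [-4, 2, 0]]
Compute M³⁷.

[[0, 0, 0], [0, 0, 0], [0, 0, 0]]

M is strictly triangular, hence nilpotent: M³ = 0, so M³⁷ = 0.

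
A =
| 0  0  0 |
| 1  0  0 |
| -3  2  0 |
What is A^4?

A is strictly triangular, hence nilpotent: A^3 = 0, so A^4 = 0.

[[0, 0, 0], [0, 0, 0], [0, 0, 0]]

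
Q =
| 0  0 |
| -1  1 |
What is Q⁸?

Q² = Q (a projection; rank 1, trace 1), so Q⁸ = Q.

[[0, 0], [-1, 1]]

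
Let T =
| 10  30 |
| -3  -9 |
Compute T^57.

[[10, 30], [-3, -9]]

T² = T (a projection; rank 1, trace 1), so T^57 = T.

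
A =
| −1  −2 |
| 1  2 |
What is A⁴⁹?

A² = A (a projection; rank 1, trace 1), so A⁴⁹ = A.

[[−1, −2], [1, 2]]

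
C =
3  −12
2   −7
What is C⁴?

[[−159, 480], [−80, 241]]

tr C = −4 and det C = 3, so the characteristic polynomial is λ² − (−4)λ + (3) with roots −1 and −3.
Eigenvectors give P = [[3, −2], [1, −1]] with P⁻¹ = [[1, −2], [1, −3]], and C = P·diag(−1, −3)·P⁻¹.
Then C⁴ = P·diag(1, 81)·P⁻¹ = [[3, −162], [1, −81]] · [[1, −2], [1, −3]] = [[−159, 480], [−80, 241]].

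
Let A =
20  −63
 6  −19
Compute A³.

[[62, −189], [18, −55]]

tr A = 1 and det A = −2, so the characteristic polynomial is λ² − (1)λ + (−2) with roots 2 and −1.
Eigenvectors give P = [[7, 3], [2, 1]] with P⁻¹ = [[1, −3], [−2, 7]], and A = P·diag(2, −1)·P⁻¹.
Then A³ = P·diag(8, −1)·P⁻¹ = [[56, −3], [16, −1]] · [[1, −3], [−2, 7]] = [[62, −189], [18, −55]].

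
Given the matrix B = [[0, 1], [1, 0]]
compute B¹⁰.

B² = I (check: tr B = 0 and det B = −1), so B¹⁰ = I since 10 is even.

[[1, 0], [0, 1]]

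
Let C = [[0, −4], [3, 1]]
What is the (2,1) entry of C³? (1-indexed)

C² = [[−12, −4], [3, −11]]
C³ = [[−12, 44], [−33, −23]]

−33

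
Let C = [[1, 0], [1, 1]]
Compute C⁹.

[[1, 0], [9, 1]]

C = I + N where N = [[0, 0], [1, 0]] is strictly lower-triangular, so N² = 0.
(I + N)⁹ = I + 9·N = [[1, 0], [9, 1]].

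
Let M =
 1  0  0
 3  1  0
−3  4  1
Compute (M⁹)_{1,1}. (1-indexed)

1

M = I + N where N = [[0, 0, 0], [3, 0, 0], [−3, 4, 0]] is strictly lower-triangular, so N³ = 0.
(I + N)⁹ = I + 9·N + 36·N² = [[1, 0, 0], [27, 1, 0], [405, 36, 1]].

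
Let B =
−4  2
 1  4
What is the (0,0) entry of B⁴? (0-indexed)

B² = [[18, 0], [0, 18]]
B³ = [[−72, 36], [18, 72]]
B⁴ = [[324, 0], [0, 324]]

324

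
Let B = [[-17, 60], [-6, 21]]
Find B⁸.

[[-59039, 196800], [-19680, 65601]]

tr B = 4 and det B = 3, so the characteristic polynomial is λ² − (4)λ + (3) with roots 1 and 3.
Eigenvectors give P = [[10, 3], [3, 1]] with P⁻¹ = [[1, -3], [-3, 10]], and B = P·diag(1, 3)·P⁻¹.
Then B⁸ = P·diag(1, 6561)·P⁻¹ = [[10, 19683], [3, 6561]] · [[1, -3], [-3, 10]] = [[-59039, 196800], [-19680, 65601]].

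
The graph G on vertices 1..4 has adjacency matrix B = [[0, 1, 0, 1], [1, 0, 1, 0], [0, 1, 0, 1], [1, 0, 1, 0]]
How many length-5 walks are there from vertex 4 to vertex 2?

0

The number of length-5 walks from vertex 4 to vertex 2 is entry (4,2) of B^5, where B is the adjacency matrix.
B^2 = [[2, 0, 2, 0], [0, 2, 0, 2], [2, 0, 2, 0], [0, 2, 0, 2]]
B^3 = [[0, 4, 0, 4], [4, 0, 4, 0], [0, 4, 0, 4], [4, 0, 4, 0]]
B^4 = [[8, 0, 8, 0], [0, 8, 0, 8], [8, 0, 8, 0], [0, 8, 0, 8]]
B^5 = [[0, 16, 0, 16], [16, 0, 16, 0], [0, 16, 0, 16], [16, 0, 16, 0]]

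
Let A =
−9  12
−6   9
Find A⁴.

[[81, 0], [0, 81]]

tr A = 0 and det A = −9, so the characteristic polynomial is λ² − (0)λ + (−9) with roots 3 and −3.
Eigenvectors give P = [[−1, 2], [−1, 1]] with P⁻¹ = [[1, −2], [1, −1]], and A = P·diag(3, −3)·P⁻¹.
Then A⁴ = P·diag(81, 81)·P⁻¹ = [[−81, 162], [−81, 81]] · [[1, −2], [1, −1]] = [[81, 0], [0, 81]].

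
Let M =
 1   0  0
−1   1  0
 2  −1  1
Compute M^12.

M = I + N where N = [[0, 0, 0], [−1, 0, 0], [2, −1, 0]] is strictly lower-triangular, so N^3 = 0.
(I + N)^12 = I + 12·N + 66·N^2 = [[1, 0, 0], [−12, 1, 0], [90, −12, 1]].

[[1, 0, 0], [−12, 1, 0], [90, −12, 1]]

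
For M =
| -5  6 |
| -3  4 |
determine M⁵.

[[-65, 66], [-33, 34]]

tr M = -1 and det M = -2, so the characteristic polynomial is λ² − (-1)λ + (-2) with roots 1 and -2.
Eigenvectors give P = [[-1, -2], [-1, -1]] with P⁻¹ = [[1, -2], [-1, 1]], and M = P·diag(1, -2)·P⁻¹.
Then M⁵ = P·diag(1, -32)·P⁻¹ = [[-1, 64], [-1, 32]] · [[1, -2], [-1, 1]] = [[-65, 66], [-33, 34]].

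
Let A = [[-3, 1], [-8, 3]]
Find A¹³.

A² = I (check: tr A = 0 and det A = -1), so A¹³ = A since 13 is odd.

[[-3, 1], [-8, 3]]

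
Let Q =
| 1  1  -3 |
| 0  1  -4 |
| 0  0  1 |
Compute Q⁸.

[[1, 8, -136], [0, 1, -32], [0, 0, 1]]

Q = I + N where N = [[0, 1, -3], [0, 0, -4], [0, 0, 0]] is strictly upper-triangular, so N³ = 0.
(I + N)⁸ = I + 8·N + 28·N² = [[1, 8, -136], [0, 1, -32], [0, 0, 1]].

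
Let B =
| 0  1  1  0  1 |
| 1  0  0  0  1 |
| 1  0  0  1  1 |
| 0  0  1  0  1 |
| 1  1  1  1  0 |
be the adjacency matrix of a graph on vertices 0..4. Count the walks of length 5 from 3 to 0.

33

The number of length-5 walks from vertex 3 to vertex 0 is entry (3,0) of B⁵, where B is the adjacency matrix.
B² = [[3, 1, 1, 2, 2], [1, 2, 2, 1, 1], [1, 2, 3, 1, 2], [2, 1, 1, 2, 1], [2, 1, 2, 1, 4]]
B³ = [[4, 5, 7, 3, 7], [5, 2, 3, 3, 6], [7, 3, 4, 5, 7], [3, 3, 5, 2, 6], [7, 6, 7, 6, 6]]
B⁴ = [[19, 11, 14, 14, 19], [11, 11, 14, 9, 13], [14, 14, 19, 11, 19], [14, 9, 11, 11, 13], [19, 13, 19, 13, 26]]
B⁵ = [[44, 38, 52, 33, 58], [38, 24, 33, 27, 45], [52, 33, 44, 38, 58], [33, 27, 38, 24, 45], [58, 45, 58, 45, 64]]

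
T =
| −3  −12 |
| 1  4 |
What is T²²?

T² = T (a projection; rank 1, trace 1), so T²² = T.

[[−3, −12], [1, 4]]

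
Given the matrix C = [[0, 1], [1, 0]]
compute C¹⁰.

[[1, 0], [0, 1]]

C² = I (check: tr C = 0 and det C = -1), so C¹⁰ = I since 10 is even.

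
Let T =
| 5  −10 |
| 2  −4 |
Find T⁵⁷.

T² = T (a projection; rank 1, trace 1), so T⁵⁷ = T.

[[5, −10], [2, −4]]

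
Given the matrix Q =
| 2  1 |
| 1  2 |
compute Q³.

Q² = [[5, 4], [4, 5]]
Q³ = [[14, 13], [13, 14]]

[[14, 13], [13, 14]]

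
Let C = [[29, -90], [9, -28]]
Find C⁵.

[[329, -990], [99, -298]]

tr C = 1 and det C = -2, so the characteristic polynomial is λ² − (1)λ + (-2) with roots 2 and -1.
Eigenvectors give P = [[10, 3], [3, 1]] with P⁻¹ = [[1, -3], [-3, 10]], and C = P·diag(2, -1)·P⁻¹.
Then C⁵ = P·diag(32, -1)·P⁻¹ = [[320, -3], [96, -1]] · [[1, -3], [-3, 10]] = [[329, -990], [99, -298]].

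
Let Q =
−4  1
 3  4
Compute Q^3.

Q^2 = [[19, 0], [0, 19]]
Q^3 = [[−76, 19], [57, 76]]

[[−76, 19], [57, 76]]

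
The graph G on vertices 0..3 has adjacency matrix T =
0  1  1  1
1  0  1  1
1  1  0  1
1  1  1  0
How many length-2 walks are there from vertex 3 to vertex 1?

The number of length-2 walks from vertex 3 to vertex 1 is entry (3,1) of T², where T is the adjacency matrix.
T² = [[3, 2, 2, 2], [2, 3, 2, 2], [2, 2, 3, 2], [2, 2, 2, 3]]

2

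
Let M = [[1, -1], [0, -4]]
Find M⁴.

M² = [[1, 3], [0, 16]]
M³ = [[1, -13], [0, -64]]
M⁴ = [[1, 51], [0, 256]]

[[1, 51], [0, 256]]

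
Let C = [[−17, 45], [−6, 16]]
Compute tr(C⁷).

−127

tr C = −1 and det C = −2, so the characteristic polynomial is λ² − (−1)λ + (−2) with roots −2 and 1.
Eigenvectors give P = [[3, −5], [1, −2]] with P⁻¹ = [[2, −5], [1, −3]], and C = P·diag(−2, 1)·P⁻¹.
Then C⁷ = P·diag(−128, 1)·P⁻¹ = [[−384, −5], [−128, −2]] · [[2, −5], [1, −3]] = [[−773, 1935], [−258, 646]].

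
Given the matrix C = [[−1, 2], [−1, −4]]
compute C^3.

tr C = −5 and det C = 6, so the characteristic polynomial is λ² − (−5)λ + (6) with roots −2 and −3.
Eigenvectors give P = [[−2, 1], [1, −1]] with P⁻¹ = [[−1, −1], [−1, −2]], and C = P·diag(−2, −3)·P⁻¹.
Then C^3 = P·diag(−8, −27)·P⁻¹ = [[16, −27], [−8, 27]] · [[−1, −1], [−1, −2]] = [[11, 38], [−19, −46]].

[[11, 38], [−19, −46]]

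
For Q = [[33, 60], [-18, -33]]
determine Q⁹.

tr Q = 0 and det Q = -9, so the characteristic polynomial is λ² − (0)λ + (-9) with roots -3 and 3.
Eigenvectors give P = [[-5, -2], [3, 1]] with P⁻¹ = [[1, 2], [-3, -5]], and Q = P·diag(-3, 3)·P⁻¹.
Then Q⁹ = P·diag(-19683, 19683)·P⁻¹ = [[98415, -39366], [-59049, 19683]] · [[1, 2], [-3, -5]] = [[216513, 393660], [-118098, -216513]].

[[216513, 393660], [-118098, -216513]]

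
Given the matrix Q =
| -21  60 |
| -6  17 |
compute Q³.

tr Q = -4 and det Q = 3, so the characteristic polynomial is λ² − (-4)λ + (3) with roots -1 and -3.
Eigenvectors give P = [[3, -10], [1, -3]] with P⁻¹ = [[-3, 10], [-1, 3]], and Q = P·diag(-1, -3)·P⁻¹.
Then Q³ = P·diag(-1, -27)·P⁻¹ = [[-3, 270], [-1, 81]] · [[-3, 10], [-1, 3]] = [[-261, 780], [-78, 233]].

[[-261, 780], [-78, 233]]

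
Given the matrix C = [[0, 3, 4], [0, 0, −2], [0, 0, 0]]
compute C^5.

[[0, 0, 0], [0, 0, 0], [0, 0, 0]]

C is strictly triangular, hence nilpotent: C^3 = 0, so C^5 = 0.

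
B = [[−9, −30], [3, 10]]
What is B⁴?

[[−9, −30], [3, 10]]

B² = B (a projection; rank 1, trace 1), so B⁴ = B.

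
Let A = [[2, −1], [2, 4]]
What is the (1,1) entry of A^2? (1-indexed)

2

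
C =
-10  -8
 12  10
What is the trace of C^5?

tr C = 0 and det C = -4, so the characteristic polynomial is λ² − (0)λ + (-4) with roots 2 and -2.
Eigenvectors give P = [[-2, 1], [3, -1]] with P⁻¹ = [[1, 1], [3, 2]], and C = P·diag(2, -2)·P⁻¹.
Then C^5 = P·diag(32, -32)·P⁻¹ = [[-64, -32], [96, 32]] · [[1, 1], [3, 2]] = [[-160, -128], [192, 160]].

0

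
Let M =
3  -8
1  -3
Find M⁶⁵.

[[3, -8], [1, -3]]

M² = I (check: tr M = 0 and det M = -1), so M⁶⁵ = M since 65 is odd.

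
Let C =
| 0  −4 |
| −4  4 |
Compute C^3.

C^2 = [[16, −16], [−16, 32]]
C^3 = [[64, −128], [−128, 192]]

[[64, −128], [−128, 192]]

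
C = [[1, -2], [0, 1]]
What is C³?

C = I + N where N = [[0, -2], [0, 0]] is strictly upper-triangular, so N² = 0.
(I + N)³ = I + 3·N = [[1, -6], [0, 1]].

[[1, -6], [0, 1]]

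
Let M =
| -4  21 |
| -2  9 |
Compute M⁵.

[[-1234, 4431], [-422, 1509]]

tr M = 5 and det M = 6, so the characteristic polynomial is λ² − (5)λ + (6) with roots 3 and 2.
Eigenvectors give P = [[3, 7], [1, 2]] with P⁻¹ = [[-2, 7], [1, -3]], and M = P·diag(3, 2)·P⁻¹.
Then M⁵ = P·diag(243, 32)·P⁻¹ = [[729, 224], [243, 64]] · [[-2, 7], [1, -3]] = [[-1234, 4431], [-422, 1509]].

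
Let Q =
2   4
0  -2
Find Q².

[[4, 0], [0, 4]]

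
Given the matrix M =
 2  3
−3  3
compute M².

[[−5, 15], [−15, 0]]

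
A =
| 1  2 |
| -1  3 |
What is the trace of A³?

A² = [[-1, 8], [-4, 7]]
A³ = [[-9, 22], [-11, 13]]

4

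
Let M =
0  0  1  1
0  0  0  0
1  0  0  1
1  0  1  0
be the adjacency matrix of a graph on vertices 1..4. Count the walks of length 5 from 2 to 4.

The number of length-5 walks from vertex 2 to vertex 4 is entry (2,4) of M^5, where M is the adjacency matrix.
M^2 = [[2, 0, 1, 1], [0, 0, 0, 0], [1, 0, 2, 1], [1, 0, 1, 2]]
M^3 = [[2, 0, 3, 3], [0, 0, 0, 0], [3, 0, 2, 3], [3, 0, 3, 2]]
M^4 = [[6, 0, 5, 5], [0, 0, 0, 0], [5, 0, 6, 5], [5, 0, 5, 6]]
M^5 = [[10, 0, 11, 11], [0, 0, 0, 0], [11, 0, 10, 11], [11, 0, 11, 10]]

0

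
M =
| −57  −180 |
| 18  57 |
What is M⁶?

tr M = 0 and det M = −9, so the characteristic polynomial is λ² − (0)λ + (−9) with roots 3 and −3.
Eigenvectors give P = [[−3, 10], [1, −3]] with P⁻¹ = [[3, 10], [1, 3]], and M = P·diag(3, −3)·P⁻¹.
Then M⁶ = P·diag(729, 729)·P⁻¹ = [[−2187, 7290], [729, −2187]] · [[3, 10], [1, 3]] = [[729, 0], [0, 729]].

[[729, 0], [0, 729]]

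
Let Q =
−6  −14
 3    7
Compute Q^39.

Q² = Q (a projection; rank 1, trace 1), so Q^39 = Q.

[[−6, −14], [3, 7]]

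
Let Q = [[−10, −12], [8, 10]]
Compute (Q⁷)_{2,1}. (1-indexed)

tr Q = 0 and det Q = −4, so the characteristic polynomial is λ² − (0)λ + (−4) with roots −2 and 2.
Eigenvectors give P = [[3, −1], [−2, 1]] with P⁻¹ = [[1, 1], [2, 3]], and Q = P·diag(−2, 2)·P⁻¹.
Then Q⁷ = P·diag(−128, 128)·P⁻¹ = [[−384, −128], [256, 128]] · [[1, 1], [2, 3]] = [[−640, −768], [512, 640]].

512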